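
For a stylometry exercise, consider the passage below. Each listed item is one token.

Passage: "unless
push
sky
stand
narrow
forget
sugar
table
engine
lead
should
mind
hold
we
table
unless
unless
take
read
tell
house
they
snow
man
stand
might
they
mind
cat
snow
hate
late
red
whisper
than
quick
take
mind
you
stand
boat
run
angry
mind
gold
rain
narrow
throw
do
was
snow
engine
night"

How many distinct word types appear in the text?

39

Distinct types: {angry, boat, cat, do, engine, forget, gold, hate, hold, house, late, lead, man, might, mind, narrow, night, push, quick, rain, read, red, run, should, sky, snow, stand, sugar, table, take, tell, than, they, throw, unless, was, we, whisper, you}
V = 39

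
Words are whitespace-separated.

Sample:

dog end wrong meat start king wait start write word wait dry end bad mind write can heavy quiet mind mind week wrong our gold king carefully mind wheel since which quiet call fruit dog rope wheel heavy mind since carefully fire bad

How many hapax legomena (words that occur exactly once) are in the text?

12

Frequencies: mind:5, dog:2, end:2, wrong:2, start:2, king:2, wait:2, write:2, bad:2, heavy:2, quiet:2, carefully:2, wheel:2, since:2, meat:1, word:1, dry:1, can:1, week:1, our:1, … (6 more, each freq 1)
Hapax (freq=1): call, can, dry, fire, fruit, gold, meat, our, rope, week, which, word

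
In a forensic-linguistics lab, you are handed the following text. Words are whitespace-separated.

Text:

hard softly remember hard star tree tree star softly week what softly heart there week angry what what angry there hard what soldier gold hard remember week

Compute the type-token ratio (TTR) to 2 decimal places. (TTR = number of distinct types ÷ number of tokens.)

N = 27 tokens, V = 12 types.
TTR = V / N = 12 / 27 = 0.44

0.44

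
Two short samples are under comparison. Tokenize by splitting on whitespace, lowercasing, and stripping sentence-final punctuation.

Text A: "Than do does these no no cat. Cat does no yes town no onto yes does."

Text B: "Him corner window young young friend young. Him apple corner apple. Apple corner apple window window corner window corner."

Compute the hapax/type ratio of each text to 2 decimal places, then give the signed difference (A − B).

A: hapax=5, V=9, ratio=0.56
B: hapax=1, V=6, ratio=0.17
Difference = 0.56 − 0.17 = 0.39

0.39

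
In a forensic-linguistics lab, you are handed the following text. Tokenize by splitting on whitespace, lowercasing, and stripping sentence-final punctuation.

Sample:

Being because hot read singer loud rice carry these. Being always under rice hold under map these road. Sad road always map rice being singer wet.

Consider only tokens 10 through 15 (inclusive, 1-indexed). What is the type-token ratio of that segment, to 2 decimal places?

Segment tokens 10–15: being, always, under, rice, hold, under
Segment N = 6, segment V = 5.
TTR = 5 / 6 = 0.83

0.83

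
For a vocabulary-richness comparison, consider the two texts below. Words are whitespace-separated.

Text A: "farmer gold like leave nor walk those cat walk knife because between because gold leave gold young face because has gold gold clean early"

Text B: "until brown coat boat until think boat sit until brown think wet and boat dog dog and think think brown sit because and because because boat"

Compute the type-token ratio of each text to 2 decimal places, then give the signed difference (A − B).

TTR(A) = 16/24 = 0.67
TTR(B) = 10/26 = 0.38
Difference = 0.67 − 0.38 = 0.29

0.29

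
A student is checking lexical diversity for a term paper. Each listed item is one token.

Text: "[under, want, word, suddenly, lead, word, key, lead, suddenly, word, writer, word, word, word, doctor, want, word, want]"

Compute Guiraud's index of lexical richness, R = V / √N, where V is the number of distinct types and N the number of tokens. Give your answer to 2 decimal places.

N = 18, V = 8.
√N = 4.242641
R = 8 / 4.242641 = 1.89

1.89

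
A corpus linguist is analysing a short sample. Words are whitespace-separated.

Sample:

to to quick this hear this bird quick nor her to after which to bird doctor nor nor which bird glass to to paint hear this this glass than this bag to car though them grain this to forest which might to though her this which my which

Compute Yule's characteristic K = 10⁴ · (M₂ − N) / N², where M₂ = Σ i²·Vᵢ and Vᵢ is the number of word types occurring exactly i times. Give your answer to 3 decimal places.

Frequencies: to:9, this:7, which:5, bird:3, nor:3, quick:2, hear:2, her:2, glass:2, though:2, after:1, doctor:1, paint:1, than:1, bag:1, car:1, them:1, grain:1, forest:1, might:1, … (1 more, each freq 1)
N = 48. Frequency spectrum: V_1=11, V_2=5, V_3=2, V_5=1, V_7=1, V_9=1
M₂ = 1²·11 + 2²·5 + 3²·2 + 5²·1 + 7²·1 + 9²·1 = 204
K = 10000 × (204 − 48) / 48² = 677.083

677.083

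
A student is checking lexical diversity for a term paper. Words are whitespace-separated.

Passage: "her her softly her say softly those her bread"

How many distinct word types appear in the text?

5

Distinct types: {bread, her, say, softly, those}
V = 5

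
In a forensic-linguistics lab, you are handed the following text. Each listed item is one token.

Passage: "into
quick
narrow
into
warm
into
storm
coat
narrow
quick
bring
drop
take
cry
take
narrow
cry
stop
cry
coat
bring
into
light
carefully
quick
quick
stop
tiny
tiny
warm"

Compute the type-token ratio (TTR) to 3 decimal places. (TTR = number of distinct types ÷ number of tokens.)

N = 30 tokens, V = 14 types.
TTR = V / N = 14 / 30 = 0.467

0.467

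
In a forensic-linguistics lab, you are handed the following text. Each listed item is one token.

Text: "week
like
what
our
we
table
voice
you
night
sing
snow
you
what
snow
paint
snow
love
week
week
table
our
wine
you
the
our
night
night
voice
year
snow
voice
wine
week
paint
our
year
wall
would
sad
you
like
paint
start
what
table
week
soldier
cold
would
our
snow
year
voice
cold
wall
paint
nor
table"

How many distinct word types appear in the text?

Distinct types: {cold, like, love, night, nor, our, paint, sad, sing, snow, soldier, start, table, the, voice, wall, we, week, what, wine, would, year, you}
V = 23

23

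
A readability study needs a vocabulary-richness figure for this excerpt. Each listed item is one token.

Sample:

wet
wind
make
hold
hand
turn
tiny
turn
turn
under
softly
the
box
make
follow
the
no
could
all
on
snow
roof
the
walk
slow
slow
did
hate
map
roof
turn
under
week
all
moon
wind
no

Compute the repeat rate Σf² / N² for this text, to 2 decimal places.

Frequencies: turn:4, the:3, wind:2, make:2, under:2, no:2, all:2, roof:2, slow:2, wet:1, hold:1, hand:1, tiny:1, softly:1, box:1, follow:1, could:1, on:1, snow:1, walk:1, … (5 more, each freq 1)
Σf² = 69; N² = 1369
Repeat rate = 69 / 1369 = 0.05

0.05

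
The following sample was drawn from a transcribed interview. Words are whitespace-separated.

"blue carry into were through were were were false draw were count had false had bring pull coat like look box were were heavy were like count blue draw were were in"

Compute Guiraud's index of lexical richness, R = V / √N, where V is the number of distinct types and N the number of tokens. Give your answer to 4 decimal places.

3.0052

N = 32, V = 17.
√N = 5.656854
R = 17 / 5.656854 = 3.0052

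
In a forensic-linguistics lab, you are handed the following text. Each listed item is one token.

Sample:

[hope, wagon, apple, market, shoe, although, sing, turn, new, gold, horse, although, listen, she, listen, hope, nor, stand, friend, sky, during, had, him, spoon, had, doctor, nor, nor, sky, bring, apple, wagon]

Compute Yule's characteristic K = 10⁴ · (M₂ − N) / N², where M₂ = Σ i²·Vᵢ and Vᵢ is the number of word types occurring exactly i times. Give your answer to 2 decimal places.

Frequencies: nor:3, hope:2, wagon:2, apple:2, although:2, listen:2, sky:2, had:2, market:1, shoe:1, sing:1, turn:1, new:1, gold:1, horse:1, she:1, stand:1, friend:1, during:1, him:1, … (3 more, each freq 1)
N = 32. Frequency spectrum: V_1=15, V_2=7, V_3=1
M₂ = 1²·15 + 2²·7 + 3²·1 = 52
K = 10000 × (52 − 32) / 32² = 195.31

195.31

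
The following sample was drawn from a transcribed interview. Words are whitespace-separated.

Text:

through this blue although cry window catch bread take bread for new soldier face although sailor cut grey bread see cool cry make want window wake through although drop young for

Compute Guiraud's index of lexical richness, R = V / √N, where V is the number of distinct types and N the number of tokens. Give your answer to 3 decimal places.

N = 31, V = 23.
√N = 5.567764
R = 23 / 5.567764 = 4.131

4.131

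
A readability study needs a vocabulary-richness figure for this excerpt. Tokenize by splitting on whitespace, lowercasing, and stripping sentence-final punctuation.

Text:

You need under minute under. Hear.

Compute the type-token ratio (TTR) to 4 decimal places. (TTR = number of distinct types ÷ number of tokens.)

0.8333

N = 6 tokens, V = 5 types.
TTR = V / N = 5 / 6 = 0.8333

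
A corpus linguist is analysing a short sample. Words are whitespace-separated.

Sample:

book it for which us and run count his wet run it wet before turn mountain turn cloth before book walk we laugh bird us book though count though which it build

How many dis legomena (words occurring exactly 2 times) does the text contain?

Frequencies: book:3, it:3, which:2, us:2, run:2, count:2, wet:2, before:2, turn:2, though:2, for:1, and:1, his:1, mountain:1, cloth:1, walk:1, we:1, laugh:1, bird:1, build:1
Words with frequency 2: before, count, run, though, turn, us, wet, which

8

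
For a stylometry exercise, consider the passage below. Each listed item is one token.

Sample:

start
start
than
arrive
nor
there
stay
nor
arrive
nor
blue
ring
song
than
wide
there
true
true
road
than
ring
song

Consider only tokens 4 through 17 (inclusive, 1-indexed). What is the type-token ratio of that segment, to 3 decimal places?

Segment tokens 4–17: arrive, nor, there, stay, nor, arrive, nor, blue, ring, song, than, wide, there, true
Segment N = 14, segment V = 10.
TTR = 10 / 14 = 0.714

0.714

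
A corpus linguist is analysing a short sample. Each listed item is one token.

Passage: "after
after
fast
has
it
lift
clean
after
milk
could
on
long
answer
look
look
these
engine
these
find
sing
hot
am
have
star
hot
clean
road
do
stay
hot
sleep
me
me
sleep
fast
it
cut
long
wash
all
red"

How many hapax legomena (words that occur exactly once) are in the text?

Frequencies: after:3, hot:3, fast:2, it:2, clean:2, long:2, look:2, these:2, sleep:2, me:2, has:1, lift:1, milk:1, could:1, on:1, answer:1, engine:1, find:1, sing:1, am:1, … (9 more, each freq 1)
Hapax (freq=1): all, am, answer, could, cut, do, engine, find, has, have, lift, milk, on, red, road, sing, star, stay, wash

19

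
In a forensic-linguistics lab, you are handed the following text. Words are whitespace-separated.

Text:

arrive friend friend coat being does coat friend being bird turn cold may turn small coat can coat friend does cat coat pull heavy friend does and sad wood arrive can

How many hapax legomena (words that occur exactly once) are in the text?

Frequencies: friend:5, coat:5, does:3, arrive:2, being:2, turn:2, can:2, bird:1, cold:1, may:1, small:1, cat:1, pull:1, heavy:1, and:1, sad:1, wood:1
Hapax (freq=1): and, bird, cat, cold, heavy, may, pull, sad, small, wood

10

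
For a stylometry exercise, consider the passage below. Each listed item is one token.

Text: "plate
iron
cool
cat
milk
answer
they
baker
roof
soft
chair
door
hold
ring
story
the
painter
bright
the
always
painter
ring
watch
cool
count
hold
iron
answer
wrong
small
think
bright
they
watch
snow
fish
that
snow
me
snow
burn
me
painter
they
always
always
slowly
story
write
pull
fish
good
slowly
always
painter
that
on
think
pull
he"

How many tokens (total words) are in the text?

60

Tokens: plate, iron, cool, cat, milk, answer, they, baker, roof, soft, chair, door, hold, ring, story, the, painter, bright, the, always, painter, ring, watch, cool, count, hold, iron, answer, wrong, small, think, bright, they, watch, snow, fish, that, snow, me, snow, burn, me, painter, they, always, always, slowly, story, write, pull, fish, good, slowly, always, painter, that, on, think, pull, he
N = 60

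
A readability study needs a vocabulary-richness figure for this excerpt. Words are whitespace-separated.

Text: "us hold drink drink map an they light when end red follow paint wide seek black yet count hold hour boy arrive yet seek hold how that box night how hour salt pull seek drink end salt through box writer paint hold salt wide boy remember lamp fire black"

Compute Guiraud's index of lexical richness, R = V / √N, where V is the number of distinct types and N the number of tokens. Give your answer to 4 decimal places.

4.4286

N = 49, V = 31.
√N = 7.000000
R = 31 / 7.000000 = 4.4286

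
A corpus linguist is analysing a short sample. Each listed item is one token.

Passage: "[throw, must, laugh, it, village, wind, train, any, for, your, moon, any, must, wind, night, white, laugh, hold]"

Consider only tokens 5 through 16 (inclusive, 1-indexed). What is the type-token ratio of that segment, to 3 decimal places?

0.833

Segment tokens 5–16: village, wind, train, any, for, your, moon, any, must, wind, night, white
Segment N = 12, segment V = 10.
TTR = 10 / 12 = 0.833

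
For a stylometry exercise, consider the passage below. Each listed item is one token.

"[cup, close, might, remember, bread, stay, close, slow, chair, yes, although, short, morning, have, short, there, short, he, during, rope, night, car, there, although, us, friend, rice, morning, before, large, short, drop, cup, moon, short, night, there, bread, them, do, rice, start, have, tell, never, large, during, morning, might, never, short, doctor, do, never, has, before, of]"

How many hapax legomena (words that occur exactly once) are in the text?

18

Frequencies: short:6, morning:3, there:3, never:3, cup:2, close:2, might:2, bread:2, although:2, have:2, during:2, night:2, rice:2, before:2, large:2, do:2, remember:1, stay:1, slow:1, chair:1, … (14 more, each freq 1)
Hapax (freq=1): car, chair, doctor, drop, friend, has, he, moon, of, remember, rope, slow, start, stay, tell, them, us, yes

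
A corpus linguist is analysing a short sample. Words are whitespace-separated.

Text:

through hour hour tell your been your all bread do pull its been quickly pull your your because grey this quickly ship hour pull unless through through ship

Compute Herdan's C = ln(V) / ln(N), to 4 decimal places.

N = 28, V = 16.
ln(V) = 2.772589, ln(N) = 3.332205
C = 2.772589 / 3.332205 = 0.8321

0.8321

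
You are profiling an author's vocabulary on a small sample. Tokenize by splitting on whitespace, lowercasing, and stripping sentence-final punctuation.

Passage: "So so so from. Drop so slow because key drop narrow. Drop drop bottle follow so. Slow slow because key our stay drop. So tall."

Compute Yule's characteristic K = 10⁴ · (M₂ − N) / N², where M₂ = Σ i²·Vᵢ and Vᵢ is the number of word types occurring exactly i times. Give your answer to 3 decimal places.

Frequencies: so:6, drop:5, slow:3, because:2, key:2, from:1, narrow:1, bottle:1, follow:1, our:1, stay:1, tall:1
N = 25. Frequency spectrum: V_1=7, V_2=2, V_3=1, V_5=1, V_6=1
M₂ = 1²·7 + 2²·2 + 3²·1 + 5²·1 + 6²·1 = 85
K = 10000 × (85 − 25) / 25² = 960.000

960.000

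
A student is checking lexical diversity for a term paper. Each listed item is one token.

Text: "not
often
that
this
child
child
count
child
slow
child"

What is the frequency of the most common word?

Frequencies: child:4, not:1, often:1, that:1, this:1, count:1, slow:1
Most common: 'child' with frequency 4.

4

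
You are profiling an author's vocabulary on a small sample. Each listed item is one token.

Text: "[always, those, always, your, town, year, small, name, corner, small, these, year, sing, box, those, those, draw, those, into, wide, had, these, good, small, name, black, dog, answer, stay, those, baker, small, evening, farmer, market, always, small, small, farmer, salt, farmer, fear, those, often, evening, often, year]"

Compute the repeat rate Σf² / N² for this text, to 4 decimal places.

0.0602

Frequencies: those:6, small:6, always:3, year:3, farmer:3, name:2, these:2, evening:2, often:2, your:1, town:1, corner:1, sing:1, box:1, draw:1, into:1, wide:1, had:1, good:1, black:1, … (7 more, each freq 1)
Σf² = 133; N² = 2209
Repeat rate = 133 / 2209 = 0.0602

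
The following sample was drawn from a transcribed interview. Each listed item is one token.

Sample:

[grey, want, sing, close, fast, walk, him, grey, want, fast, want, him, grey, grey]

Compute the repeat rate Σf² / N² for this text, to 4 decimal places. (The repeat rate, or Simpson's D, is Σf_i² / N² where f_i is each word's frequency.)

Frequencies: grey:4, want:3, fast:2, him:2, sing:1, close:1, walk:1
Σf² = 36; N² = 196
Repeat rate = 36 / 196 = 0.1837

0.1837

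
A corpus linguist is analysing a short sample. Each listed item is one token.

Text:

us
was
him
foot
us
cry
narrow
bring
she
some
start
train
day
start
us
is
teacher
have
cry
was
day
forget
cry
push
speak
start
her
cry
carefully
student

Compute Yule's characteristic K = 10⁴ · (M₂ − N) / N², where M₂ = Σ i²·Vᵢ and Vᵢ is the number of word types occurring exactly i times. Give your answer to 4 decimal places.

Frequencies: cry:4, us:3, start:3, was:2, day:2, him:1, foot:1, narrow:1, bring:1, she:1, some:1, train:1, is:1, teacher:1, have:1, forget:1, push:1, speak:1, her:1, carefully:1, … (1 more, each freq 1)
N = 30. Frequency spectrum: V_1=16, V_2=2, V_3=2, V_4=1
M₂ = 1²·16 + 2²·2 + 3²·2 + 4²·1 = 58
K = 10000 × (58 − 30) / 30² = 311.1111

311.1111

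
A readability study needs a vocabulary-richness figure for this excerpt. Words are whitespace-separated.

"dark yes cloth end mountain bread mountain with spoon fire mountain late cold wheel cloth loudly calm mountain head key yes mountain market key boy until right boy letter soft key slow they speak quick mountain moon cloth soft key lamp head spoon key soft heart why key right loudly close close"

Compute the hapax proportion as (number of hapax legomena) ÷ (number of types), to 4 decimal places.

Frequencies: mountain:6, key:6, cloth:3, soft:3, yes:2, spoon:2, loudly:2, head:2, boy:2, right:2, close:2, dark:1, end:1, bread:1, with:1, fire:1, late:1, cold:1, wheel:1, calm:1, … (11 more, each freq 1)
Hapax count = 20; type count = 31.
Ratio = 20 / 31 = 0.6452

0.6452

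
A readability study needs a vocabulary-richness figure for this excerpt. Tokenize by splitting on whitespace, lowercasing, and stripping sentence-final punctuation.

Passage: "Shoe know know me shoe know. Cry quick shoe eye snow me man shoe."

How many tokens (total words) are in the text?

Tokens: shoe, know, know, me, shoe, know, cry, quick, shoe, eye, snow, me, man, shoe
N = 14

14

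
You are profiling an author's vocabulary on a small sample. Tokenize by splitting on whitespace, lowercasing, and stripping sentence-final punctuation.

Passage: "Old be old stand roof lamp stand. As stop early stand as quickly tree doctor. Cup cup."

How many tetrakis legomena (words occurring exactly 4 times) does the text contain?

0

Frequencies: stand:3, old:2, as:2, cup:2, be:1, roof:1, lamp:1, stop:1, early:1, quickly:1, tree:1, doctor:1
Words with frequency 4: (none)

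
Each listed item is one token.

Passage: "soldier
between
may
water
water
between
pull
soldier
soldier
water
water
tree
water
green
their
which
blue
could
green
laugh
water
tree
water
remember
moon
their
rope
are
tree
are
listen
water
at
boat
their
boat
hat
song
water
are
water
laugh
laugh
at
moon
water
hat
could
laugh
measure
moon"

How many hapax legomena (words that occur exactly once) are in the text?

Frequencies: water:11, laugh:4, soldier:3, tree:3, their:3, moon:3, are:3, between:2, green:2, could:2, at:2, boat:2, hat:2, may:1, pull:1, which:1, blue:1, remember:1, rope:1, listen:1, … (2 more, each freq 1)
Hapax (freq=1): blue, listen, may, measure, pull, remember, rope, song, which

9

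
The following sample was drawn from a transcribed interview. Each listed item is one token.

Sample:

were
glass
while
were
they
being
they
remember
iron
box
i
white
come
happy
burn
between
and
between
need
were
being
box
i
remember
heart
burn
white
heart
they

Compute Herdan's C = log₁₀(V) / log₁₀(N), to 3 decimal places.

0.841

N = 29, V = 17.
log₁₀(V) = 1.230449, log₁₀(N) = 1.462398
C = 1.230449 / 1.462398 = 0.841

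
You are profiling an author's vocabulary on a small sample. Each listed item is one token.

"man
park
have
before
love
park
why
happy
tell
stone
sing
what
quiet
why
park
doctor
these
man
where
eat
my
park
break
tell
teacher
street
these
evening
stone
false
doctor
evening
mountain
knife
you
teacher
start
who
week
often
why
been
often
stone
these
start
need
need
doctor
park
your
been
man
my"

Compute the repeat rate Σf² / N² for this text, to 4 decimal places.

0.0412

Frequencies: park:5, man:3, why:3, stone:3, doctor:3, these:3, tell:2, my:2, teacher:2, evening:2, start:2, often:2, been:2, need:2, have:1, before:1, love:1, happy:1, sing:1, what:1, … (12 more, each freq 1)
Σf² = 120; N² = 2916
Repeat rate = 120 / 2916 = 0.0412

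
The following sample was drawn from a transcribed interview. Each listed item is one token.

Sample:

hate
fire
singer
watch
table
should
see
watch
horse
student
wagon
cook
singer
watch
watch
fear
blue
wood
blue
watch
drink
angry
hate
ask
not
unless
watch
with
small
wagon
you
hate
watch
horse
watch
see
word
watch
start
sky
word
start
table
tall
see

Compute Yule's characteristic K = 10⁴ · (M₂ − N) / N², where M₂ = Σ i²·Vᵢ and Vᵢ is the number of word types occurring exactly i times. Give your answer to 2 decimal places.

Frequencies: watch:9, hate:3, see:3, singer:2, table:2, horse:2, wagon:2, blue:2, word:2, start:2, fire:1, should:1, student:1, cook:1, fear:1, wood:1, drink:1, angry:1, ask:1, not:1, … (6 more, each freq 1)
N = 45. Frequency spectrum: V_1=16, V_2=7, V_3=2, V_9=1
M₂ = 1²·16 + 2²·7 + 3²·2 + 9²·1 = 143
K = 10000 × (143 − 45) / 45² = 483.95

483.95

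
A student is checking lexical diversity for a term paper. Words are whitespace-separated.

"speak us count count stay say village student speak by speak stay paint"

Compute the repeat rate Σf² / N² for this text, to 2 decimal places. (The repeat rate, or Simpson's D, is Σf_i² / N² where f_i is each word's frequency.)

Frequencies: speak:3, count:2, stay:2, us:1, say:1, village:1, student:1, by:1, paint:1
Σf² = 23; N² = 169
Repeat rate = 23 / 169 = 0.14

0.14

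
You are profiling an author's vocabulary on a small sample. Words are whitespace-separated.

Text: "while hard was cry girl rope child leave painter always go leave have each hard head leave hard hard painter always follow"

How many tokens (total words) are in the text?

Tokens: while, hard, was, cry, girl, rope, child, leave, painter, always, go, leave, have, each, hard, head, leave, hard, hard, painter, always, follow
N = 22

22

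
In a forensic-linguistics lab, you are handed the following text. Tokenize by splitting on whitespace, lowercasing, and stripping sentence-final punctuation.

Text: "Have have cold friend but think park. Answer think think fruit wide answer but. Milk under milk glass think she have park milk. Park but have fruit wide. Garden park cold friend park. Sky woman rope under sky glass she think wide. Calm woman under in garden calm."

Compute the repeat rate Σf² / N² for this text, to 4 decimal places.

0.0625

Frequencies: think:5, park:5, have:4, but:3, wide:3, milk:3, under:3, cold:2, friend:2, answer:2, fruit:2, glass:2, she:2, garden:2, sky:2, woman:2, calm:2, rope:1, in:1
Σf² = 144; N² = 2304
Repeat rate = 144 / 2304 = 0.0625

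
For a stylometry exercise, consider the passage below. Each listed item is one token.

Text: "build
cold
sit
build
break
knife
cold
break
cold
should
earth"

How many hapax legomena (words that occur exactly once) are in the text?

Frequencies: cold:3, build:2, break:2, sit:1, knife:1, should:1, earth:1
Hapax (freq=1): earth, knife, should, sit

4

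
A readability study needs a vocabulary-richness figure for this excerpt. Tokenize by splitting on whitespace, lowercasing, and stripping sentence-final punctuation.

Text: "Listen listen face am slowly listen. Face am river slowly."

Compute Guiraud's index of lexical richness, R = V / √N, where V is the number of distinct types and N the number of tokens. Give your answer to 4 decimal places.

N = 10, V = 5.
√N = 3.162278
R = 5 / 3.162278 = 1.5811

1.5811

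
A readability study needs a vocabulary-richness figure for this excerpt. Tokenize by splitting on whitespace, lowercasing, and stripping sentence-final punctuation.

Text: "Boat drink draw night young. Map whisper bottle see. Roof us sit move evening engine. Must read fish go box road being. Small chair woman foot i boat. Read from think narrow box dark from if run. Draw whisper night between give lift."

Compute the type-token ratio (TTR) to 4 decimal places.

N = 43 tokens, V = 36 types.
TTR = V / N = 36 / 43 = 0.8372

0.8372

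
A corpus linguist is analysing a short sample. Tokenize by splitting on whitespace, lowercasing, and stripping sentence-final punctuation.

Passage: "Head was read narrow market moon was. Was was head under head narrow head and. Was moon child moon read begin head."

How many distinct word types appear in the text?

Distinct types: {and, begin, child, head, market, moon, narrow, read, under, was}
V = 10

10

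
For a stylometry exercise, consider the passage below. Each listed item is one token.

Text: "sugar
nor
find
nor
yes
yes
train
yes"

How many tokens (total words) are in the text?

Tokens: sugar, nor, find, nor, yes, yes, train, yes
N = 8

8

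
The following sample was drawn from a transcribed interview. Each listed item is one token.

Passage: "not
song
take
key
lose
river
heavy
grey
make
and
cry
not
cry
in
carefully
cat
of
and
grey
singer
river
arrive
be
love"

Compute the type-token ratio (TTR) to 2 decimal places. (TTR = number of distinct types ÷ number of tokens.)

N = 24 tokens, V = 19 types.
TTR = V / N = 19 / 24 = 0.79

0.79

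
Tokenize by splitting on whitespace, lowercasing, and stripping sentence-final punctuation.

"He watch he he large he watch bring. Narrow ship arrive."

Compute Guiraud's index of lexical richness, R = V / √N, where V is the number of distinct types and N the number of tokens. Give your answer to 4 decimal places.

N = 11, V = 7.
√N = 3.316625
R = 7 / 3.316625 = 2.1106

2.1106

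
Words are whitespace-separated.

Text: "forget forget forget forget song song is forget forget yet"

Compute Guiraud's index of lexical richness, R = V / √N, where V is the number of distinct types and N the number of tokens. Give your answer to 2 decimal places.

N = 10, V = 4.
√N = 3.162278
R = 4 / 3.162278 = 1.26

1.26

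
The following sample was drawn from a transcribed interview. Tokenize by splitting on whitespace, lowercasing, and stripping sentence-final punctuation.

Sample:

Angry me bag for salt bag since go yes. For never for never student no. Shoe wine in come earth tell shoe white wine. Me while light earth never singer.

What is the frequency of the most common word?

Frequencies: for:3, never:3, me:2, bag:2, shoe:2, wine:2, earth:2, angry:1, salt:1, since:1, go:1, yes:1, student:1, no:1, in:1, come:1, tell:1, white:1, while:1, light:1, … (1 more, each freq 1)
Most common: 'for' with frequency 3.

3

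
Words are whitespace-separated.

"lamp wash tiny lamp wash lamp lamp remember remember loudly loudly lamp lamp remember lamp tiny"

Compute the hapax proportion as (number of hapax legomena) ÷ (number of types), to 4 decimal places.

0.0000

Frequencies: lamp:7, remember:3, wash:2, tiny:2, loudly:2
Hapax count = 0; type count = 5.
Ratio = 0 / 5 = 0.0000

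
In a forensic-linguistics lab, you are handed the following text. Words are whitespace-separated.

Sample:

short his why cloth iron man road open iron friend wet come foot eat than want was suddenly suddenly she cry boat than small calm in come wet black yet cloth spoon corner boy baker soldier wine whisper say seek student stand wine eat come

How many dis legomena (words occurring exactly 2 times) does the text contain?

7

Frequencies: come:3, cloth:2, iron:2, wet:2, eat:2, than:2, suddenly:2, wine:2, short:1, his:1, why:1, man:1, road:1, open:1, friend:1, foot:1, want:1, was:1, she:1, cry:1, … (16 more, each freq 1)
Words with frequency 2: cloth, eat, iron, suddenly, than, wet, wine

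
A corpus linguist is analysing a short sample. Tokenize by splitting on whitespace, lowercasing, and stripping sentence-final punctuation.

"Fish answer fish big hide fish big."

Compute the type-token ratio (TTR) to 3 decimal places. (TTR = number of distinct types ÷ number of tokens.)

0.571

N = 7 tokens, V = 4 types.
TTR = V / N = 4 / 7 = 0.571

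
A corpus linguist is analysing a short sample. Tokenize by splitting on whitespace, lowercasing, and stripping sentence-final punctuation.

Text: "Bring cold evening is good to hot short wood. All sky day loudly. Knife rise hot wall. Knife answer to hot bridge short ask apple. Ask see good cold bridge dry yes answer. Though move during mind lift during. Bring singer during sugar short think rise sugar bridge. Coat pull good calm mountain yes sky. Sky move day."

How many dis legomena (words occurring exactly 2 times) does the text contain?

Frequencies: good:3, hot:3, short:3, sky:3, bridge:3, during:3, bring:2, cold:2, to:2, day:2, knife:2, rise:2, answer:2, ask:2, yes:2, move:2, sugar:2, evening:1, is:1, wood:1, … (15 more, each freq 1)
Words with frequency 2: answer, ask, bring, cold, day, knife, move, rise, sugar, to, yes

11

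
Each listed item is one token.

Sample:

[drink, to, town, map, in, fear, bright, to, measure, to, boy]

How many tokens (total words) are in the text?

11

Tokens: drink, to, town, map, in, fear, bright, to, measure, to, boy
N = 11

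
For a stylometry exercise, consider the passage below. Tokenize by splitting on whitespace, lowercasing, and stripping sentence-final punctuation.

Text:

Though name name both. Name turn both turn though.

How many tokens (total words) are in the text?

Tokens: though, name, name, both, name, turn, both, turn, though
N = 9

9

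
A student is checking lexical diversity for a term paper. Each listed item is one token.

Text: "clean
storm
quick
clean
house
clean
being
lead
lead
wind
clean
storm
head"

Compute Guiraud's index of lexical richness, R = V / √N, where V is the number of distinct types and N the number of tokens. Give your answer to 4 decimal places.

2.2188

N = 13, V = 8.
√N = 3.605551
R = 8 / 3.605551 = 2.2188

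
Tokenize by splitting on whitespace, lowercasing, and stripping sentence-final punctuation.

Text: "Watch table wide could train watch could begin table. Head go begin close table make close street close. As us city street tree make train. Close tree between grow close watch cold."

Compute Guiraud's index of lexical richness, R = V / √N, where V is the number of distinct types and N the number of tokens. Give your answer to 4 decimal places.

N = 32, V = 18.
√N = 5.656854
R = 18 / 5.656854 = 3.1820

3.1820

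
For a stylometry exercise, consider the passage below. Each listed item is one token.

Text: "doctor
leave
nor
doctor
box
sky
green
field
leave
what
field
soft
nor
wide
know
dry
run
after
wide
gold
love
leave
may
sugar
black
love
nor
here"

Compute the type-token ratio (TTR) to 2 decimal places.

0.71

N = 28 tokens, V = 20 types.
TTR = V / N = 20 / 28 = 0.71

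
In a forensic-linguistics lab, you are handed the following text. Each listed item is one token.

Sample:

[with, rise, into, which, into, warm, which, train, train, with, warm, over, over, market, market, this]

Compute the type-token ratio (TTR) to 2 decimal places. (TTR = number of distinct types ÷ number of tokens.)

0.56

N = 16 tokens, V = 9 types.
TTR = V / N = 9 / 16 = 0.56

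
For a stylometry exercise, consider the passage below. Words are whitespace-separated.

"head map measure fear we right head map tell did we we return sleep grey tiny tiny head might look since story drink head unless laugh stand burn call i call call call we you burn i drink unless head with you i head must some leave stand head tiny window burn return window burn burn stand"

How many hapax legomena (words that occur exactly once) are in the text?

16

Frequencies: head:7, burn:5, we:4, call:4, tiny:3, stand:3, i:3, map:2, return:2, drink:2, unless:2, you:2, window:2, measure:1, fear:1, right:1, tell:1, did:1, sleep:1, grey:1, … (9 more, each freq 1)
Hapax (freq=1): did, fear, grey, laugh, leave, look, measure, might, must, right, since, sleep, some, story, tell, with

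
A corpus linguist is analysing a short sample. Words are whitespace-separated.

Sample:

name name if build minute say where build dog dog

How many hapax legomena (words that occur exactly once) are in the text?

Frequencies: name:2, build:2, dog:2, if:1, minute:1, say:1, where:1
Hapax (freq=1): if, minute, say, where

4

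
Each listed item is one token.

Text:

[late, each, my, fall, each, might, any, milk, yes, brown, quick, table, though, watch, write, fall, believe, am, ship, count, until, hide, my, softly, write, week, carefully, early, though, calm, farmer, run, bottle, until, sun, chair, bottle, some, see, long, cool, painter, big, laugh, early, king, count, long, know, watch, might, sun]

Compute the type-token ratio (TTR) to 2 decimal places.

N = 52 tokens, V = 39 types.
TTR = V / N = 39 / 52 = 0.75

0.75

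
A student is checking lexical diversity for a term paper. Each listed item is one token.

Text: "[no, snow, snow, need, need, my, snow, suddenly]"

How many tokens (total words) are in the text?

8

Tokens: no, snow, snow, need, need, my, snow, suddenly
N = 8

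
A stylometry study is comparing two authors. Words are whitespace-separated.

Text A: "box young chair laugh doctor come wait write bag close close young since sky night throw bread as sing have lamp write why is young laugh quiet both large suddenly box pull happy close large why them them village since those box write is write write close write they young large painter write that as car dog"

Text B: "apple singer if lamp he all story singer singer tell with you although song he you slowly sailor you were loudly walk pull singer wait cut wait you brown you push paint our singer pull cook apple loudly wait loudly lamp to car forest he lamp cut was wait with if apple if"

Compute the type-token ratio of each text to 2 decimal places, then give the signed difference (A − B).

TTR(A) = 35/57 = 0.61
TTR(B) = 29/53 = 0.55
Difference = 0.61 − 0.55 = 0.06

0.06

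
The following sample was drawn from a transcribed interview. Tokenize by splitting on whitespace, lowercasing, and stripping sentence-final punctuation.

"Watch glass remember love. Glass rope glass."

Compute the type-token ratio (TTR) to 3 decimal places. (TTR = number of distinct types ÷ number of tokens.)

0.714

N = 7 tokens, V = 5 types.
TTR = V / N = 5 / 7 = 0.714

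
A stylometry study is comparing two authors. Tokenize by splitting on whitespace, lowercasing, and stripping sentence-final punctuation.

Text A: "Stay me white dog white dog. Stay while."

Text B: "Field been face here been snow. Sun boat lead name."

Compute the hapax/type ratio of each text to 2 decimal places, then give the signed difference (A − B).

A: hapax=2, V=5, ratio=0.40
B: hapax=8, V=9, ratio=0.89
Difference = 0.40 − 0.89 = -0.49

-0.49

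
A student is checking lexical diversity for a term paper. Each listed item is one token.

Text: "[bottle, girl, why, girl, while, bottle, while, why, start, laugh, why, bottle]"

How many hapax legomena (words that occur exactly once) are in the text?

Frequencies: bottle:3, why:3, girl:2, while:2, start:1, laugh:1
Hapax (freq=1): laugh, start

2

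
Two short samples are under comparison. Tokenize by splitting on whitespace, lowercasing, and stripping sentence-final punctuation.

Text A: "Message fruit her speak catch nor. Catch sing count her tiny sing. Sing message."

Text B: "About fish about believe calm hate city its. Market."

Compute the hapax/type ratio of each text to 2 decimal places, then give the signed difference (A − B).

A: hapax=5, V=9, ratio=0.56
B: hapax=7, V=8, ratio=0.88
Difference = 0.56 − 0.88 = -0.32

-0.32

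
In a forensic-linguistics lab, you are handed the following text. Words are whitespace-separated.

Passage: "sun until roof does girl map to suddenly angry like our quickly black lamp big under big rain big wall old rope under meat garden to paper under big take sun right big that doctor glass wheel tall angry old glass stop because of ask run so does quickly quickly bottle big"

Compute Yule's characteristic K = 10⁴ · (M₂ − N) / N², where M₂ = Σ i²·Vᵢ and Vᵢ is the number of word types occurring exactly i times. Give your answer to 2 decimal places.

Frequencies: big:6, quickly:3, under:3, sun:2, does:2, to:2, angry:2, old:2, glass:2, until:1, roof:1, girl:1, map:1, suddenly:1, like:1, our:1, black:1, lamp:1, rain:1, wall:1, … (17 more, each freq 1)
N = 52. Frequency spectrum: V_1=28, V_2=6, V_3=2, V_6=1
M₂ = 1²·28 + 2²·6 + 3²·2 + 6²·1 = 106
K = 10000 × (106 − 52) / 52² = 199.70

199.70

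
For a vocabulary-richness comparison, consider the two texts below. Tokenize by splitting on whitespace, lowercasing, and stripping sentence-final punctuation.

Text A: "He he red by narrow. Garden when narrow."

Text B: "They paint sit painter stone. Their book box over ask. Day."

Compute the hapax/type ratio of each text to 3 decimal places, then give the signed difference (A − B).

A: hapax=4, V=6, ratio=0.667
B: hapax=11, V=11, ratio=1.000
Difference = 0.667 − 1.000 = -0.333

-0.333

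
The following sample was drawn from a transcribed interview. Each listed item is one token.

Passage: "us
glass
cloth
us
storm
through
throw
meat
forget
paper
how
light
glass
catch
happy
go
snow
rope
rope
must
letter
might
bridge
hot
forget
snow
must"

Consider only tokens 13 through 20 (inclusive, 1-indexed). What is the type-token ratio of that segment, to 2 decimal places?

Segment tokens 13–20: glass, catch, happy, go, snow, rope, rope, must
Segment N = 8, segment V = 7.
TTR = 7 / 8 = 0.88

0.88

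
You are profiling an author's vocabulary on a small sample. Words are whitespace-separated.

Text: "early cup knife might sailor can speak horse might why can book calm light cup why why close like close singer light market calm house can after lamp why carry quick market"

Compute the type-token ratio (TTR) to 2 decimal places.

N = 32 tokens, V = 21 types.
TTR = V / N = 21 / 32 = 0.66

0.66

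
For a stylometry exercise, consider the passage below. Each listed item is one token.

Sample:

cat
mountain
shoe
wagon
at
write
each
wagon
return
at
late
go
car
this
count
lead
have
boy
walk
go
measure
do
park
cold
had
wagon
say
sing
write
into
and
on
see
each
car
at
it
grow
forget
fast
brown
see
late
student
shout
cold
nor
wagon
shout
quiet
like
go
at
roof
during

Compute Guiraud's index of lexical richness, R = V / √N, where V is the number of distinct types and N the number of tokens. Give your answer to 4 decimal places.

N = 55, V = 40.
√N = 7.416198
R = 40 / 7.416198 = 5.3936

5.3936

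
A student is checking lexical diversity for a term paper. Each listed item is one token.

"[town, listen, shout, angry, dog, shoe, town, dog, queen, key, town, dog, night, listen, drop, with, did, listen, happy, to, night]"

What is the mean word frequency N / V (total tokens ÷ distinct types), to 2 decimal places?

1.50

N = 21 tokens, V = 14 types.
Mean frequency = N / V = 21 / 14 = 1.50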